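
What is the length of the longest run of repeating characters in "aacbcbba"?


Input: "aacbcbba"
Scanning for longest run:
  Position 1 ('a'): continues run of 'a', length=2
  Position 2 ('c'): new char, reset run to 1
  Position 3 ('b'): new char, reset run to 1
  Position 4 ('c'): new char, reset run to 1
  Position 5 ('b'): new char, reset run to 1
  Position 6 ('b'): continues run of 'b', length=2
  Position 7 ('a'): new char, reset run to 1
Longest run: 'a' with length 2

2


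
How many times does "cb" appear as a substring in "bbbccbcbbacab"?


Searching for "cb" in "bbbccbcbbacab"
Scanning each position:
  Position 0: "bb" => no
  Position 1: "bb" => no
  Position 2: "bc" => no
  Position 3: "cc" => no
  Position 4: "cb" => MATCH
  Position 5: "bc" => no
  Position 6: "cb" => MATCH
  Position 7: "bb" => no
  Position 8: "ba" => no
  Position 9: "ac" => no
  Position 10: "ca" => no
  Position 11: "ab" => no
Total occurrences: 2

2


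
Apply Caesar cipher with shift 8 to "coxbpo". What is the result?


Caesar cipher: shift "coxbpo" by 8
  'c' (pos 2) + 8 = pos 10 = 'k'
  'o' (pos 14) + 8 = pos 22 = 'w'
  'x' (pos 23) + 8 = pos 5 = 'f'
  'b' (pos 1) + 8 = pos 9 = 'j'
  'p' (pos 15) + 8 = pos 23 = 'x'
  'o' (pos 14) + 8 = pos 22 = 'w'
Result: kwfjxw

kwfjxw


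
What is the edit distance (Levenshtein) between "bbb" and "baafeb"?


Computing edit distance: "bbb" -> "baafeb"
DP table:
           b    a    a    f    e    b
      0    1    2    3    4    5    6
  b   1    0    1    2    3    4    5
  b   2    1    1    2    3    4    4
  b   3    2    2    2    3    4    4
Edit distance = dp[3][6] = 4

4


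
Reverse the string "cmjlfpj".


Input: cmjlfpj
Reading characters right to left:
  Position 6: 'j'
  Position 5: 'p'
  Position 4: 'f'
  Position 3: 'l'
  Position 2: 'j'
  Position 1: 'm'
  Position 0: 'c'
Reversed: jpfljmc

jpfljmc


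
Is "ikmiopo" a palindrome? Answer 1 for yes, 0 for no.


Input: ikmiopo
Reversed: opoimki
  Compare pos 0 ('i') with pos 6 ('o'): MISMATCH
  Compare pos 1 ('k') with pos 5 ('p'): MISMATCH
  Compare pos 2 ('m') with pos 4 ('o'): MISMATCH
Result: not a palindrome

0


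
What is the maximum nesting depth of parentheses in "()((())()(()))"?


Input: "()((())()(()))"
Tracking depth:
  Position 0 '(': depth becomes 1
  Position 1 ')': depth becomes 0
  Position 2 '(': depth becomes 1
  Position 3 '(': depth becomes 2
  Position 4 '(': depth becomes 3
  Position 5 ')': depth becomes 2
  Position 6 ')': depth becomes 1
  Position 7 '(': depth becomes 2
  Position 8 ')': depth becomes 1
  Position 9 '(': depth becomes 2
  Position 10 '(': depth becomes 3
  Position 11 ')': depth becomes 2
  Position 12 ')': depth becomes 1
  Position 13 ')': depth becomes 0
Maximum depth reached: 3

3


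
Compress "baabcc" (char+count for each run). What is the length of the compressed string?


Input: baabcc
Runs:
  'b' x 1 => "b1"
  'a' x 2 => "a2"
  'b' x 1 => "b1"
  'c' x 2 => "c2"
Compressed: "b1a2b1c2"
Compressed length: 8

8


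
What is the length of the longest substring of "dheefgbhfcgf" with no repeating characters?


Input: "dheefgbhfcgf"
Sliding window (track last position of each char):
  Position 0 ('d'): window [0,0] length 1 -- new best
  Position 1 ('h'): window [0,1] length 2 -- new best
  Position 2 ('e'): window [0,2] length 3 -- new best
  Position 3 ('e'): repeat (last at 2), move window start to 3
  Position 3 ('e'): window [3,3] length 1
  Position 4 ('f'): window [3,4] length 2
  Position 5 ('g'): window [3,5] length 3
  Position 6 ('b'): window [3,6] length 4 -- new best
  Position 7 ('h'): window [3,7] length 5 -- new best
  Position 8 ('f'): repeat (last at 4), move window start to 5
  Position 8 ('f'): window [5,8] length 4
  Position 9 ('c'): window [5,9] length 5
  Position 10 ('g'): repeat (last at 5), move window start to 6
  Position 10 ('g'): window [6,10] length 5
  Position 11 ('f'): repeat (last at 8), move window start to 9
  Position 11 ('f'): window [9,11] length 3
Longest substring with no repeats: "efgbh" with length 5

5


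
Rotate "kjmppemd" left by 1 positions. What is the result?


Input: "kjmppemd", rotate left by 1
First 1 characters: "k"
Remaining characters: "jmppemd"
Concatenate remaining + first: "jmppemd" + "k" = "jmppemdk"

jmppemdk


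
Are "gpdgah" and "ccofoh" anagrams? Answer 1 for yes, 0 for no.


Strings: "gpdgah", "ccofoh"
Sorted first:  adgghp
Sorted second: ccfhoo
Differ at position 0: 'a' vs 'c' => not anagrams

0


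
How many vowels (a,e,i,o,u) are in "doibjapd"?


Input: doibjapd
Checking each character:
  'd' at position 0: consonant
  'o' at position 1: vowel (running total: 1)
  'i' at position 2: vowel (running total: 2)
  'b' at position 3: consonant
  'j' at position 4: consonant
  'a' at position 5: vowel (running total: 3)
  'p' at position 6: consonant
  'd' at position 7: consonant
Total vowels: 3

3


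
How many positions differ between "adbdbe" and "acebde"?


Comparing "adbdbe" and "acebde" position by position:
  Position 0: 'a' vs 'a' => same
  Position 1: 'd' vs 'c' => DIFFER
  Position 2: 'b' vs 'e' => DIFFER
  Position 3: 'd' vs 'b' => DIFFER
  Position 4: 'b' vs 'd' => DIFFER
  Position 5: 'e' vs 'e' => same
Positions that differ: 4

4


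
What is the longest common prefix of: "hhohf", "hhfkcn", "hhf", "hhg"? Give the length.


Words: hhohf, hhfkcn, hhf, hhg
  Position 0: all 'h' => match
  Position 1: all 'h' => match
  Position 2: ('o', 'f', 'f', 'g') => mismatch, stop
LCP = "hh" (length 2)

2


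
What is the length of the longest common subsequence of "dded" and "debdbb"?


LCS of "dded" and "debdbb"
DP table:
           d    e    b    d    b    b
      0    0    0    0    0    0    0
  d   0    1    1    1    1    1    1
  d   0    1    1    1    2    2    2
  e   0    1    2    2    2    2    2
  d   0    1    2    2    3    3    3
LCS length = dp[4][6] = 3

3


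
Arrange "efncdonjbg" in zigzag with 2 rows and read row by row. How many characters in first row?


Zigzag "efncdonjbg" into 2 rows:
Placing characters:
  'e' => row 0
  'f' => row 1
  'n' => row 0
  'c' => row 1
  'd' => row 0
  'o' => row 1
  'n' => row 0
  'j' => row 1
  'b' => row 0
  'g' => row 1
Rows:
  Row 0: "endnb"
  Row 1: "fcojg"
First row length: 5

5


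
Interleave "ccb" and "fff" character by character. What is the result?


Interleaving "ccb" and "fff":
  Position 0: 'c' from first, 'f' from second => "cf"
  Position 1: 'c' from first, 'f' from second => "cf"
  Position 2: 'b' from first, 'f' from second => "bf"
Result: cfcfbf

cfcfbf


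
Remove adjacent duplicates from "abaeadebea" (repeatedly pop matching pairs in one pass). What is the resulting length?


Input: abaeadebea
Stack-based adjacent duplicate removal:
  Read 'a': push. Stack: a
  Read 'b': push. Stack: ab
  Read 'a': push. Stack: aba
  Read 'e': push. Stack: abae
  Read 'a': push. Stack: abaea
  Read 'd': push. Stack: abaead
  Read 'e': push. Stack: abaeade
  Read 'b': push. Stack: abaeadeb
  Read 'e': push. Stack: abaeadebe
  Read 'a': push. Stack: abaeadebea
Final stack: "abaeadebea" (length 10)

10


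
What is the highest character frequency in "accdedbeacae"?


Input: accdedbeacae
Character counts:
  'a': 3
  'b': 1
  'c': 3
  'd': 2
  'e': 3
Maximum frequency: 3

3


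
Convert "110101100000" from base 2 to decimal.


Input: "110101100000" in base 2
Positional expansion:
  Digit '1' (value 1) x 2^11 = 2048
  Digit '1' (value 1) x 2^10 = 1024
  Digit '0' (value 0) x 2^9 = 0
  Digit '1' (value 1) x 2^8 = 256
  Digit '0' (value 0) x 2^7 = 0
  Digit '1' (value 1) x 2^6 = 64
  Digit '1' (value 1) x 2^5 = 32
  Digit '0' (value 0) x 2^4 = 0
  Digit '0' (value 0) x 2^3 = 0
  Digit '0' (value 0) x 2^2 = 0
  Digit '0' (value 0) x 2^1 = 0
  Digit '0' (value 0) x 2^0 = 0
Sum = 3424

3424


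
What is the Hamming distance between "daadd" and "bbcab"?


Comparing "daadd" and "bbcab" position by position:
  Position 0: 'd' vs 'b' => differ
  Position 1: 'a' vs 'b' => differ
  Position 2: 'a' vs 'c' => differ
  Position 3: 'd' vs 'a' => differ
  Position 4: 'd' vs 'b' => differ
Total differences (Hamming distance): 5

5


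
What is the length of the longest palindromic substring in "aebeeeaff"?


Input: "aebeeeaff"
Checking substrings for palindromes:
  [1:4] "ebe" (len 3) => palindrome
  [3:6] "eee" (len 3) => palindrome
  [3:5] "ee" (len 2) => palindrome
  [4:6] "ee" (len 2) => palindrome
  [7:9] "ff" (len 2) => palindrome
Longest palindromic substring: "ebe" with length 3

3


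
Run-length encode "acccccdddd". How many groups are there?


Input: acccccdddd
Scanning for consecutive runs:
  Group 1: 'a' x 1 (positions 0-0)
  Group 2: 'c' x 5 (positions 1-5)
  Group 3: 'd' x 4 (positions 6-9)
Total groups: 3

3


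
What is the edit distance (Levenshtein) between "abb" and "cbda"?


Computing edit distance: "abb" -> "cbda"
DP table:
           c    b    d    a
      0    1    2    3    4
  a   1    1    2    3    3
  b   2    2    1    2    3
  b   3    3    2    2    3
Edit distance = dp[3][4] = 3

3


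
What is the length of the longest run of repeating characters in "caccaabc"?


Input: "caccaabc"
Scanning for longest run:
  Position 1 ('a'): new char, reset run to 1
  Position 2 ('c'): new char, reset run to 1
  Position 3 ('c'): continues run of 'c', length=2
  Position 4 ('a'): new char, reset run to 1
  Position 5 ('a'): continues run of 'a', length=2
  Position 6 ('b'): new char, reset run to 1
  Position 7 ('c'): new char, reset run to 1
Longest run: 'c' with length 2

2


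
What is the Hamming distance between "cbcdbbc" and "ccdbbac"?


Comparing "cbcdbbc" and "ccdbbac" position by position:
  Position 0: 'c' vs 'c' => same
  Position 1: 'b' vs 'c' => differ
  Position 2: 'c' vs 'd' => differ
  Position 3: 'd' vs 'b' => differ
  Position 4: 'b' vs 'b' => same
  Position 5: 'b' vs 'a' => differ
  Position 6: 'c' vs 'c' => same
Total differences (Hamming distance): 4

4


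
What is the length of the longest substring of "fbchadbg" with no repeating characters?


Input: "fbchadbg"
Sliding window (track last position of each char):
  Position 0 ('f'): window [0,0] length 1 -- new best
  Position 1 ('b'): window [0,1] length 2 -- new best
  Position 2 ('c'): window [0,2] length 3 -- new best
  Position 3 ('h'): window [0,3] length 4 -- new best
  Position 4 ('a'): window [0,4] length 5 -- new best
  Position 5 ('d'): window [0,5] length 6 -- new best
  Position 6 ('b'): repeat (last at 1), move window start to 2
  Position 6 ('b'): window [2,6] length 5
  Position 7 ('g'): window [2,7] length 6
Longest substring with no repeats: "fbchad" with length 6

6


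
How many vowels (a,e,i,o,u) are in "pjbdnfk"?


Input: pjbdnfk
Checking each character:
  'p' at position 0: consonant
  'j' at position 1: consonant
  'b' at position 2: consonant
  'd' at position 3: consonant
  'n' at position 4: consonant
  'f' at position 5: consonant
  'k' at position 6: consonant
Total vowels: 0

0


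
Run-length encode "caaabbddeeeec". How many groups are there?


Input: caaabbddeeeec
Scanning for consecutive runs:
  Group 1: 'c' x 1 (positions 0-0)
  Group 2: 'a' x 3 (positions 1-3)
  Group 3: 'b' x 2 (positions 4-5)
  Group 4: 'd' x 2 (positions 6-7)
  Group 5: 'e' x 4 (positions 8-11)
  Group 6: 'c' x 1 (positions 12-12)
Total groups: 6

6


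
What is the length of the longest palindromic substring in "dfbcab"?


Input: "dfbcab"
Checking substrings for palindromes:
  No multi-char palindromic substrings found
Longest palindromic substring: "d" with length 1

1


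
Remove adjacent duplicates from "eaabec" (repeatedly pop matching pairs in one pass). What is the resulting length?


Input: eaabec
Stack-based adjacent duplicate removal:
  Read 'e': push. Stack: e
  Read 'a': push. Stack: ea
  Read 'a': matches stack top 'a' => pop. Stack: e
  Read 'b': push. Stack: eb
  Read 'e': push. Stack: ebe
  Read 'c': push. Stack: ebec
Final stack: "ebec" (length 4)

4


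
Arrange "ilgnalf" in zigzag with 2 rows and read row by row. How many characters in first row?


Zigzag "ilgnalf" into 2 rows:
Placing characters:
  'i' => row 0
  'l' => row 1
  'g' => row 0
  'n' => row 1
  'a' => row 0
  'l' => row 1
  'f' => row 0
Rows:
  Row 0: "igaf"
  Row 1: "lnl"
First row length: 4

4


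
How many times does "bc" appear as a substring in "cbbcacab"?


Searching for "bc" in "cbbcacab"
Scanning each position:
  Position 0: "cb" => no
  Position 1: "bb" => no
  Position 2: "bc" => MATCH
  Position 3: "ca" => no
  Position 4: "ac" => no
  Position 5: "ca" => no
  Position 6: "ab" => no
Total occurrences: 1

1


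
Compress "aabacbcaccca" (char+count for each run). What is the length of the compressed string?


Input: aabacbcaccca
Runs:
  'a' x 2 => "a2"
  'b' x 1 => "b1"
  'a' x 1 => "a1"
  'c' x 1 => "c1"
  'b' x 1 => "b1"
  'c' x 1 => "c1"
  'a' x 1 => "a1"
  'c' x 3 => "c3"
  'a' x 1 => "a1"
Compressed: "a2b1a1c1b1c1a1c3a1"
Compressed length: 18

18


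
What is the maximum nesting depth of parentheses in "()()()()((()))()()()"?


Input: "()()()()((()))()()()"
Tracking depth:
  Position 0 '(': depth becomes 1
  Position 1 ')': depth becomes 0
  Position 2 '(': depth becomes 1
  Position 3 ')': depth becomes 0
  Position 4 '(': depth becomes 1
  Position 5 ')': depth becomes 0
  Position 6 '(': depth becomes 1
  Position 7 ')': depth becomes 0
  Position 8 '(': depth becomes 1
  Position 9 '(': depth becomes 2
  Position 10 '(': depth becomes 3
  Position 11 ')': depth becomes 2
  Position 12 ')': depth becomes 1
  Position 13 ')': depth becomes 0
  Position 14 '(': depth becomes 1
  Position 15 ')': depth becomes 0
  Position 16 '(': depth becomes 1
  Position 17 ')': depth becomes 0
  Position 18 '(': depth becomes 1
  Position 19 ')': depth becomes 0
Maximum depth reached: 3

3


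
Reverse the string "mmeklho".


Input: mmeklho
Reading characters right to left:
  Position 6: 'o'
  Position 5: 'h'
  Position 4: 'l'
  Position 3: 'k'
  Position 2: 'e'
  Position 1: 'm'
  Position 0: 'm'
Reversed: ohlkemm

ohlkemm


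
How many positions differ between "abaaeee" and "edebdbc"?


Comparing "abaaeee" and "edebdbc" position by position:
  Position 0: 'a' vs 'e' => DIFFER
  Position 1: 'b' vs 'd' => DIFFER
  Position 2: 'a' vs 'e' => DIFFER
  Position 3: 'a' vs 'b' => DIFFER
  Position 4: 'e' vs 'd' => DIFFER
  Position 5: 'e' vs 'b' => DIFFER
  Position 6: 'e' vs 'c' => DIFFER
Positions that differ: 7

7


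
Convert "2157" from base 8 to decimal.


Input: "2157" in base 8
Positional expansion:
  Digit '2' (value 2) x 8^3 = 1024
  Digit '1' (value 1) x 8^2 = 64
  Digit '5' (value 5) x 8^1 = 40
  Digit '7' (value 7) x 8^0 = 7
Sum = 1135

1135


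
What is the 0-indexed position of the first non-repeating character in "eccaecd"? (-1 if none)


Input: eccaecd
Character frequencies:
  'a': 1
  'c': 3
  'd': 1
  'e': 2
Scanning left to right for freq == 1:
  Position 0 ('e'): freq=2, skip
  Position 1 ('c'): freq=3, skip
  Position 2 ('c'): freq=3, skip
  Position 3 ('a'): unique! => answer = 3

3


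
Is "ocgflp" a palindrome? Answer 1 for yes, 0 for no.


Input: ocgflp
Reversed: plfgco
  Compare pos 0 ('o') with pos 5 ('p'): MISMATCH
  Compare pos 1 ('c') with pos 4 ('l'): MISMATCH
  Compare pos 2 ('g') with pos 3 ('f'): MISMATCH
Result: not a palindrome

0


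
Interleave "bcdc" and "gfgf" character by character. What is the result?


Interleaving "bcdc" and "gfgf":
  Position 0: 'b' from first, 'g' from second => "bg"
  Position 1: 'c' from first, 'f' from second => "cf"
  Position 2: 'd' from first, 'g' from second => "dg"
  Position 3: 'c' from first, 'f' from second => "cf"
Result: bgcfdgcf

bgcfdgcf


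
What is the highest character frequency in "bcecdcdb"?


Input: bcecdcdb
Character counts:
  'b': 2
  'c': 3
  'd': 2
  'e': 1
Maximum frequency: 3

3


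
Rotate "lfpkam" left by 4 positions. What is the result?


Input: "lfpkam", rotate left by 4
First 4 characters: "lfpk"
Remaining characters: "am"
Concatenate remaining + first: "am" + "lfpk" = "amlfpk"

amlfpk


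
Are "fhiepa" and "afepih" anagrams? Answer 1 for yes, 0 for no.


Strings: "fhiepa", "afepih"
Sorted first:  aefhip
Sorted second: aefhip
Sorted forms match => anagrams

1


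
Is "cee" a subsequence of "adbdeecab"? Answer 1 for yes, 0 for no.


Check if "cee" is a subsequence of "adbdeecab"
Greedy scan:
  Position 0 ('a'): no match needed
  Position 1 ('d'): no match needed
  Position 2 ('b'): no match needed
  Position 3 ('d'): no match needed
  Position 4 ('e'): no match needed
  Position 5 ('e'): no match needed
  Position 6 ('c'): matches sub[0] = 'c'
  Position 7 ('a'): no match needed
  Position 8 ('b'): no match needed
Only matched 1/3 characters => not a subsequence

0


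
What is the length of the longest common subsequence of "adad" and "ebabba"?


LCS of "adad" and "ebabba"
DP table:
           e    b    a    b    b    a
      0    0    0    0    0    0    0
  a   0    0    0    1    1    1    1
  d   0    0    0    1    1    1    1
  a   0    0    0    1    1    1    2
  d   0    0    0    1    1    1    2
LCS length = dp[4][6] = 2

2


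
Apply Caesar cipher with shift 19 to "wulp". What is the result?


Caesar cipher: shift "wulp" by 19
  'w' (pos 22) + 19 = pos 15 = 'p'
  'u' (pos 20) + 19 = pos 13 = 'n'
  'l' (pos 11) + 19 = pos 4 = 'e'
  'p' (pos 15) + 19 = pos 8 = 'i'
Result: pnei

pnei


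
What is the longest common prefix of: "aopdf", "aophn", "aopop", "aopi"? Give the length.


Words: aopdf, aophn, aopop, aopi
  Position 0: all 'a' => match
  Position 1: all 'o' => match
  Position 2: all 'p' => match
  Position 3: ('d', 'h', 'o', 'i') => mismatch, stop
LCP = "aop" (length 3)

3


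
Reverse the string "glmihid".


Input: glmihid
Reading characters right to left:
  Position 6: 'd'
  Position 5: 'i'
  Position 4: 'h'
  Position 3: 'i'
  Position 2: 'm'
  Position 1: 'l'
  Position 0: 'g'
Reversed: dihimlg

dihimlg


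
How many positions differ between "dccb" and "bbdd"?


Comparing "dccb" and "bbdd" position by position:
  Position 0: 'd' vs 'b' => DIFFER
  Position 1: 'c' vs 'b' => DIFFER
  Position 2: 'c' vs 'd' => DIFFER
  Position 3: 'b' vs 'd' => DIFFER
Positions that differ: 4

4


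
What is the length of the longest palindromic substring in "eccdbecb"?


Input: "eccdbecb"
Checking substrings for palindromes:
  [1:3] "cc" (len 2) => palindrome
Longest palindromic substring: "cc" with length 2

2


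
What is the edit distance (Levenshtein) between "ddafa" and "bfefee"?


Computing edit distance: "ddafa" -> "bfefee"
DP table:
           b    f    e    f    e    e
      0    1    2    3    4    5    6
  d   1    1    2    3    4    5    6
  d   2    2    2    3    4    5    6
  a   3    3    3    3    4    5    6
  f   4    4    3    4    3    4    5
  a   5    5    4    4    4    4    5
Edit distance = dp[5][6] = 5

5


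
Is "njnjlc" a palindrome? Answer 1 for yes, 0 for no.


Input: njnjlc
Reversed: cljnjn
  Compare pos 0 ('n') with pos 5 ('c'): MISMATCH
  Compare pos 1 ('j') with pos 4 ('l'): MISMATCH
  Compare pos 2 ('n') with pos 3 ('j'): MISMATCH
Result: not a palindrome

0


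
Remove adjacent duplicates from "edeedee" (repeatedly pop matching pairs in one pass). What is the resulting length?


Input: edeedee
Stack-based adjacent duplicate removal:
  Read 'e': push. Stack: e
  Read 'd': push. Stack: ed
  Read 'e': push. Stack: ede
  Read 'e': matches stack top 'e' => pop. Stack: ed
  Read 'd': matches stack top 'd' => pop. Stack: e
  Read 'e': matches stack top 'e' => pop. Stack: (empty)
  Read 'e': push. Stack: e
Final stack: "e" (length 1)

1


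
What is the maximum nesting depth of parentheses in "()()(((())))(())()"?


Input: "()()(((())))(())()"
Tracking depth:
  Position 0 '(': depth becomes 1
  Position 1 ')': depth becomes 0
  Position 2 '(': depth becomes 1
  Position 3 ')': depth becomes 0
  Position 4 '(': depth becomes 1
  Position 5 '(': depth becomes 2
  Position 6 '(': depth becomes 3
  Position 7 '(': depth becomes 4
  Position 8 ')': depth becomes 3
  Position 9 ')': depth becomes 2
  Position 10 ')': depth becomes 1
  Position 11 ')': depth becomes 0
  Position 12 '(': depth becomes 1
  Position 13 '(': depth becomes 2
  Position 14 ')': depth becomes 1
  Position 15 ')': depth becomes 0
  Position 16 '(': depth becomes 1
  Position 17 ')': depth becomes 0
Maximum depth reached: 4

4


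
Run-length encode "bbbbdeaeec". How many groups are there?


Input: bbbbdeaeec
Scanning for consecutive runs:
  Group 1: 'b' x 4 (positions 0-3)
  Group 2: 'd' x 1 (positions 4-4)
  Group 3: 'e' x 1 (positions 5-5)
  Group 4: 'a' x 1 (positions 6-6)
  Group 5: 'e' x 2 (positions 7-8)
  Group 6: 'c' x 1 (positions 9-9)
Total groups: 6

6


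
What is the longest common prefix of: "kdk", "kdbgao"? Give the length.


Words: kdk, kdbgao
  Position 0: all 'k' => match
  Position 1: all 'd' => match
  Position 2: ('k', 'b') => mismatch, stop
LCP = "kd" (length 2)

2


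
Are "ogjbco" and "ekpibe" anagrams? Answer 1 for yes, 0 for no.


Strings: "ogjbco", "ekpibe"
Sorted first:  bcgjoo
Sorted second: beeikp
Differ at position 1: 'c' vs 'e' => not anagrams

0


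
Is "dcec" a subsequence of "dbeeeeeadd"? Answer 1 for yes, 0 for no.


Check if "dcec" is a subsequence of "dbeeeeeadd"
Greedy scan:
  Position 0 ('d'): matches sub[0] = 'd'
  Position 1 ('b'): no match needed
  Position 2 ('e'): no match needed
  Position 3 ('e'): no match needed
  Position 4 ('e'): no match needed
  Position 5 ('e'): no match needed
  Position 6 ('e'): no match needed
  Position 7 ('a'): no match needed
  Position 8 ('d'): no match needed
  Position 9 ('d'): no match needed
Only matched 1/4 characters => not a subsequence

0


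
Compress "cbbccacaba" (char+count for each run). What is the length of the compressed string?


Input: cbbccacaba
Runs:
  'c' x 1 => "c1"
  'b' x 2 => "b2"
  'c' x 2 => "c2"
  'a' x 1 => "a1"
  'c' x 1 => "c1"
  'a' x 1 => "a1"
  'b' x 1 => "b1"
  'a' x 1 => "a1"
Compressed: "c1b2c2a1c1a1b1a1"
Compressed length: 16

16


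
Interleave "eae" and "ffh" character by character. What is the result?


Interleaving "eae" and "ffh":
  Position 0: 'e' from first, 'f' from second => "ef"
  Position 1: 'a' from first, 'f' from second => "af"
  Position 2: 'e' from first, 'h' from second => "eh"
Result: efafeh

efafeh


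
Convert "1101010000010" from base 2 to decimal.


Input: "1101010000010" in base 2
Positional expansion:
  Digit '1' (value 1) x 2^12 = 4096
  Digit '1' (value 1) x 2^11 = 2048
  Digit '0' (value 0) x 2^10 = 0
  Digit '1' (value 1) x 2^9 = 512
  Digit '0' (value 0) x 2^8 = 0
  Digit '1' (value 1) x 2^7 = 128
  Digit '0' (value 0) x 2^6 = 0
  Digit '0' (value 0) x 2^5 = 0
  Digit '0' (value 0) x 2^4 = 0
  Digit '0' (value 0) x 2^3 = 0
  Digit '0' (value 0) x 2^2 = 0
  Digit '1' (value 1) x 2^1 = 2
  Digit '0' (value 0) x 2^0 = 0
Sum = 6786

6786


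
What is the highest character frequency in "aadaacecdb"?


Input: aadaacecdb
Character counts:
  'a': 4
  'b': 1
  'c': 2
  'd': 2
  'e': 1
Maximum frequency: 4

4


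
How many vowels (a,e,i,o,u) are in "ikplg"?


Input: ikplg
Checking each character:
  'i' at position 0: vowel (running total: 1)
  'k' at position 1: consonant
  'p' at position 2: consonant
  'l' at position 3: consonant
  'g' at position 4: consonant
Total vowels: 1

1


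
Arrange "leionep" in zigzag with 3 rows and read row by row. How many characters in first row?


Zigzag "leionep" into 3 rows:
Placing characters:
  'l' => row 0
  'e' => row 1
  'i' => row 2
  'o' => row 1
  'n' => row 0
  'e' => row 1
  'p' => row 2
Rows:
  Row 0: "ln"
  Row 1: "eoe"
  Row 2: "ip"
First row length: 2

2


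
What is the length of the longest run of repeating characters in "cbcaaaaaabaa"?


Input: "cbcaaaaaabaa"
Scanning for longest run:
  Position 1 ('b'): new char, reset run to 1
  Position 2 ('c'): new char, reset run to 1
  Position 3 ('a'): new char, reset run to 1
  Position 4 ('a'): continues run of 'a', length=2
  Position 5 ('a'): continues run of 'a', length=3
  Position 6 ('a'): continues run of 'a', length=4
  Position 7 ('a'): continues run of 'a', length=5
  Position 8 ('a'): continues run of 'a', length=6
  Position 9 ('b'): new char, reset run to 1
  Position 10 ('a'): new char, reset run to 1
  Position 11 ('a'): continues run of 'a', length=2
Longest run: 'a' with length 6

6


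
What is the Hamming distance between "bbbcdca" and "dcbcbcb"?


Comparing "bbbcdca" and "dcbcbcb" position by position:
  Position 0: 'b' vs 'd' => differ
  Position 1: 'b' vs 'c' => differ
  Position 2: 'b' vs 'b' => same
  Position 3: 'c' vs 'c' => same
  Position 4: 'd' vs 'b' => differ
  Position 5: 'c' vs 'c' => same
  Position 6: 'a' vs 'b' => differ
Total differences (Hamming distance): 4

4


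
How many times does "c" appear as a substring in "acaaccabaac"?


Searching for "c" in "acaaccabaac"
Scanning each position:
  Position 0: "a" => no
  Position 1: "c" => MATCH
  Position 2: "a" => no
  Position 3: "a" => no
  Position 4: "c" => MATCH
  Position 5: "c" => MATCH
  Position 6: "a" => no
  Position 7: "b" => no
  Position 8: "a" => no
  Position 9: "a" => no
  Position 10: "c" => MATCH
Total occurrences: 4

4


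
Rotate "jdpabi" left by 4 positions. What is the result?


Input: "jdpabi", rotate left by 4
First 4 characters: "jdpa"
Remaining characters: "bi"
Concatenate remaining + first: "bi" + "jdpa" = "bijdpa"

bijdpa


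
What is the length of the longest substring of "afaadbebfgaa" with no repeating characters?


Input: "afaadbebfgaa"
Sliding window (track last position of each char):
  Position 0 ('a'): window [0,0] length 1 -- new best
  Position 1 ('f'): window [0,1] length 2 -- new best
  Position 2 ('a'): repeat (last at 0), move window start to 1
  Position 2 ('a'): window [1,2] length 2
  Position 3 ('a'): repeat (last at 2), move window start to 3
  Position 3 ('a'): window [3,3] length 1
  Position 4 ('d'): window [3,4] length 2
  Position 5 ('b'): window [3,5] length 3 -- new best
  Position 6 ('e'): window [3,6] length 4 -- new best
  Position 7 ('b'): repeat (last at 5), move window start to 6
  Position 7 ('b'): window [6,7] length 2
  Position 8 ('f'): window [6,8] length 3
  Position 9 ('g'): window [6,9] length 4
  Position 10 ('a'): window [6,10] length 5 -- new best
  Position 11 ('a'): repeat (last at 10), move window start to 11
  Position 11 ('a'): window [11,11] length 1
Longest substring with no repeats: "ebfga" with length 5

5


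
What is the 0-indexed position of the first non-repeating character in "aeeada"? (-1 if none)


Input: aeeada
Character frequencies:
  'a': 3
  'd': 1
  'e': 2
Scanning left to right for freq == 1:
  Position 0 ('a'): freq=3, skip
  Position 1 ('e'): freq=2, skip
  Position 2 ('e'): freq=2, skip
  Position 3 ('a'): freq=3, skip
  Position 4 ('d'): unique! => answer = 4

4


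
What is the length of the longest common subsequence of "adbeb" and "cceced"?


LCS of "adbeb" and "cceced"
DP table:
           c    c    e    c    e    d
      0    0    0    0    0    0    0
  a   0    0    0    0    0    0    0
  d   0    0    0    0    0    0    1
  b   0    0    0    0    0    0    1
  e   0    0    0    1    1    1    1
  b   0    0    0    1    1    1    1
LCS length = dp[5][6] = 1

1


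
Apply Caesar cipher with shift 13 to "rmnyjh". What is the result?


Caesar cipher: shift "rmnyjh" by 13
  'r' (pos 17) + 13 = pos 4 = 'e'
  'm' (pos 12) + 13 = pos 25 = 'z'
  'n' (pos 13) + 13 = pos 0 = 'a'
  'y' (pos 24) + 13 = pos 11 = 'l'
  'j' (pos 9) + 13 = pos 22 = 'w'
  'h' (pos 7) + 13 = pos 20 = 'u'
Result: ezalwu

ezalwu


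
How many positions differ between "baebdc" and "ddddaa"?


Comparing "baebdc" and "ddddaa" position by position:
  Position 0: 'b' vs 'd' => DIFFER
  Position 1: 'a' vs 'd' => DIFFER
  Position 2: 'e' vs 'd' => DIFFER
  Position 3: 'b' vs 'd' => DIFFER
  Position 4: 'd' vs 'a' => DIFFER
  Position 5: 'c' vs 'a' => DIFFER
Positions that differ: 6

6


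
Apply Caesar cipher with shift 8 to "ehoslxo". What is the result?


Caesar cipher: shift "ehoslxo" by 8
  'e' (pos 4) + 8 = pos 12 = 'm'
  'h' (pos 7) + 8 = pos 15 = 'p'
  'o' (pos 14) + 8 = pos 22 = 'w'
  's' (pos 18) + 8 = pos 0 = 'a'
  'l' (pos 11) + 8 = pos 19 = 't'
  'x' (pos 23) + 8 = pos 5 = 'f'
  'o' (pos 14) + 8 = pos 22 = 'w'
Result: mpwatfw

mpwatfw


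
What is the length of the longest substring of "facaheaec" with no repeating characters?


Input: "facaheaec"
Sliding window (track last position of each char):
  Position 0 ('f'): window [0,0] length 1 -- new best
  Position 1 ('a'): window [0,1] length 2 -- new best
  Position 2 ('c'): window [0,2] length 3 -- new best
  Position 3 ('a'): repeat (last at 1), move window start to 2
  Position 3 ('a'): window [2,3] length 2
  Position 4 ('h'): window [2,4] length 3
  Position 5 ('e'): window [2,5] length 4 -- new best
  Position 6 ('a'): repeat (last at 3), move window start to 4
  Position 6 ('a'): window [4,6] length 3
  Position 7 ('e'): repeat (last at 5), move window start to 6
  Position 7 ('e'): window [6,7] length 2
  Position 8 ('c'): window [6,8] length 3
Longest substring with no repeats: "cahe" with length 4

4


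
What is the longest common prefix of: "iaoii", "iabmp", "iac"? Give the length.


Words: iaoii, iabmp, iac
  Position 0: all 'i' => match
  Position 1: all 'a' => match
  Position 2: ('o', 'b', 'c') => mismatch, stop
LCP = "ia" (length 2)

2


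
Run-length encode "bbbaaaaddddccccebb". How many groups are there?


Input: bbbaaaaddddccccebb
Scanning for consecutive runs:
  Group 1: 'b' x 3 (positions 0-2)
  Group 2: 'a' x 4 (positions 3-6)
  Group 3: 'd' x 4 (positions 7-10)
  Group 4: 'c' x 4 (positions 11-14)
  Group 5: 'e' x 1 (positions 15-15)
  Group 6: 'b' x 2 (positions 16-17)
Total groups: 6

6


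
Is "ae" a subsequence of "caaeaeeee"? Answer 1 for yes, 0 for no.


Check if "ae" is a subsequence of "caaeaeeee"
Greedy scan:
  Position 0 ('c'): no match needed
  Position 1 ('a'): matches sub[0] = 'a'
  Position 2 ('a'): no match needed
  Position 3 ('e'): matches sub[1] = 'e'
  Position 4 ('a'): no match needed
  Position 5 ('e'): no match needed
  Position 6 ('e'): no match needed
  Position 7 ('e'): no match needed
  Position 8 ('e'): no match needed
All 2 characters matched => is a subsequence

1


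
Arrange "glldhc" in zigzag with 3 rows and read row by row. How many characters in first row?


Zigzag "glldhc" into 3 rows:
Placing characters:
  'g' => row 0
  'l' => row 1
  'l' => row 2
  'd' => row 1
  'h' => row 0
  'c' => row 1
Rows:
  Row 0: "gh"
  Row 1: "ldc"
  Row 2: "l"
First row length: 2

2


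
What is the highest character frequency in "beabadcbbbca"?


Input: beabadcbbbca
Character counts:
  'a': 3
  'b': 5
  'c': 2
  'd': 1
  'e': 1
Maximum frequency: 5

5


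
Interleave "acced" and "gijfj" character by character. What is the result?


Interleaving "acced" and "gijfj":
  Position 0: 'a' from first, 'g' from second => "ag"
  Position 1: 'c' from first, 'i' from second => "ci"
  Position 2: 'c' from first, 'j' from second => "cj"
  Position 3: 'e' from first, 'f' from second => "ef"
  Position 4: 'd' from first, 'j' from second => "dj"
Result: agcicjefdj

agcicjefdj


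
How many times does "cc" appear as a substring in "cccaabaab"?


Searching for "cc" in "cccaabaab"
Scanning each position:
  Position 0: "cc" => MATCH
  Position 1: "cc" => MATCH
  Position 2: "ca" => no
  Position 3: "aa" => no
  Position 4: "ab" => no
  Position 5: "ba" => no
  Position 6: "aa" => no
  Position 7: "ab" => no
Total occurrences: 2

2


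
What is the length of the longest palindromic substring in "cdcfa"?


Input: "cdcfa"
Checking substrings for palindromes:
  [0:3] "cdc" (len 3) => palindrome
Longest palindromic substring: "cdc" with length 3

3


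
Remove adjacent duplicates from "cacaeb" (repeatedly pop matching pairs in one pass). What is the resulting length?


Input: cacaeb
Stack-based adjacent duplicate removal:
  Read 'c': push. Stack: c
  Read 'a': push. Stack: ca
  Read 'c': push. Stack: cac
  Read 'a': push. Stack: caca
  Read 'e': push. Stack: cacae
  Read 'b': push. Stack: cacaeb
Final stack: "cacaeb" (length 6)

6


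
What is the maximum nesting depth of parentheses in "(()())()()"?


Input: "(()())()()"
Tracking depth:
  Position 0 '(': depth becomes 1
  Position 1 '(': depth becomes 2
  Position 2 ')': depth becomes 1
  Position 3 '(': depth becomes 2
  Position 4 ')': depth becomes 1
  Position 5 ')': depth becomes 0
  Position 6 '(': depth becomes 1
  Position 7 ')': depth becomes 0
  Position 8 '(': depth becomes 1
  Position 9 ')': depth becomes 0
Maximum depth reached: 2

2


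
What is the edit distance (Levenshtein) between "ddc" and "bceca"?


Computing edit distance: "ddc" -> "bceca"
DP table:
           b    c    e    c    a
      0    1    2    3    4    5
  d   1    1    2    3    4    5
  d   2    2    2    3    4    5
  c   3    3    2    3    3    4
Edit distance = dp[3][5] = 4

4


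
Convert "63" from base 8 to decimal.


Input: "63" in base 8
Positional expansion:
  Digit '6' (value 6) x 8^1 = 48
  Digit '3' (value 3) x 8^0 = 3
Sum = 51

51


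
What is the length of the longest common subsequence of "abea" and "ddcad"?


LCS of "abea" and "ddcad"
DP table:
           d    d    c    a    d
      0    0    0    0    0    0
  a   0    0    0    0    1    1
  b   0    0    0    0    1    1
  e   0    0    0    0    1    1
  a   0    0    0    0    1    1
LCS length = dp[4][5] = 1

1


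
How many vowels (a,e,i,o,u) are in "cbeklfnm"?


Input: cbeklfnm
Checking each character:
  'c' at position 0: consonant
  'b' at position 1: consonant
  'e' at position 2: vowel (running total: 1)
  'k' at position 3: consonant
  'l' at position 4: consonant
  'f' at position 5: consonant
  'n' at position 6: consonant
  'm' at position 7: consonant
Total vowels: 1

1


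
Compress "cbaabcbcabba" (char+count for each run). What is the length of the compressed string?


Input: cbaabcbcabba
Runs:
  'c' x 1 => "c1"
  'b' x 1 => "b1"
  'a' x 2 => "a2"
  'b' x 1 => "b1"
  'c' x 1 => "c1"
  'b' x 1 => "b1"
  'c' x 1 => "c1"
  'a' x 1 => "a1"
  'b' x 2 => "b2"
  'a' x 1 => "a1"
Compressed: "c1b1a2b1c1b1c1a1b2a1"
Compressed length: 20

20


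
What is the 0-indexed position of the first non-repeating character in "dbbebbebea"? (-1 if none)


Input: dbbebbebea
Character frequencies:
  'a': 1
  'b': 5
  'd': 1
  'e': 3
Scanning left to right for freq == 1:
  Position 0 ('d'): unique! => answer = 0

0


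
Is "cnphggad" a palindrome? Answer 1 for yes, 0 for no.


Input: cnphggad
Reversed: dagghpnc
  Compare pos 0 ('c') with pos 7 ('d'): MISMATCH
  Compare pos 1 ('n') with pos 6 ('a'): MISMATCH
  Compare pos 2 ('p') with pos 5 ('g'): MISMATCH
  Compare pos 3 ('h') with pos 4 ('g'): MISMATCH
Result: not a palindrome

0


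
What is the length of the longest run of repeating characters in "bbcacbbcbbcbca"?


Input: "bbcacbbcbbcbca"
Scanning for longest run:
  Position 1 ('b'): continues run of 'b', length=2
  Position 2 ('c'): new char, reset run to 1
  Position 3 ('a'): new char, reset run to 1
  Position 4 ('c'): new char, reset run to 1
  Position 5 ('b'): new char, reset run to 1
  Position 6 ('b'): continues run of 'b', length=2
  Position 7 ('c'): new char, reset run to 1
  Position 8 ('b'): new char, reset run to 1
  Position 9 ('b'): continues run of 'b', length=2
  Position 10 ('c'): new char, reset run to 1
  Position 11 ('b'): new char, reset run to 1
  Position 12 ('c'): new char, reset run to 1
  Position 13 ('a'): new char, reset run to 1
Longest run: 'b' with length 2

2


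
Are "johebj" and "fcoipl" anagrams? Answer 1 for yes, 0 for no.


Strings: "johebj", "fcoipl"
Sorted first:  behjjo
Sorted second: cfilop
Differ at position 0: 'b' vs 'c' => not anagrams

0


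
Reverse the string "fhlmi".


Input: fhlmi
Reading characters right to left:
  Position 4: 'i'
  Position 3: 'm'
  Position 2: 'l'
  Position 1: 'h'
  Position 0: 'f'
Reversed: imlhf

imlhf


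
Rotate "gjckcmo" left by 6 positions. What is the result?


Input: "gjckcmo", rotate left by 6
First 6 characters: "gjckcm"
Remaining characters: "o"
Concatenate remaining + first: "o" + "gjckcm" = "ogjckcm"

ogjckcm


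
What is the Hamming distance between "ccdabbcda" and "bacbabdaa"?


Comparing "ccdabbcda" and "bacbabdaa" position by position:
  Position 0: 'c' vs 'b' => differ
  Position 1: 'c' vs 'a' => differ
  Position 2: 'd' vs 'c' => differ
  Position 3: 'a' vs 'b' => differ
  Position 4: 'b' vs 'a' => differ
  Position 5: 'b' vs 'b' => same
  Position 6: 'c' vs 'd' => differ
  Position 7: 'd' vs 'a' => differ
  Position 8: 'a' vs 'a' => same
Total differences (Hamming distance): 7

7


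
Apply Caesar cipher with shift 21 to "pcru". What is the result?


Caesar cipher: shift "pcru" by 21
  'p' (pos 15) + 21 = pos 10 = 'k'
  'c' (pos 2) + 21 = pos 23 = 'x'
  'r' (pos 17) + 21 = pos 12 = 'm'
  'u' (pos 20) + 21 = pos 15 = 'p'
Result: kxmp

kxmp


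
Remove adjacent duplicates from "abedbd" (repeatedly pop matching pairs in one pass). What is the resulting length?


Input: abedbd
Stack-based adjacent duplicate removal:
  Read 'a': push. Stack: a
  Read 'b': push. Stack: ab
  Read 'e': push. Stack: abe
  Read 'd': push. Stack: abed
  Read 'b': push. Stack: abedb
  Read 'd': push. Stack: abedbd
Final stack: "abedbd" (length 6)

6


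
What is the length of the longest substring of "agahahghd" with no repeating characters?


Input: "agahahghd"
Sliding window (track last position of each char):
  Position 0 ('a'): window [0,0] length 1 -- new best
  Position 1 ('g'): window [0,1] length 2 -- new best
  Position 2 ('a'): repeat (last at 0), move window start to 1
  Position 2 ('a'): window [1,2] length 2
  Position 3 ('h'): window [1,3] length 3 -- new best
  Position 4 ('a'): repeat (last at 2), move window start to 3
  Position 4 ('a'): window [3,4] length 2
  Position 5 ('h'): repeat (last at 3), move window start to 4
  Position 5 ('h'): window [4,5] length 2
  Position 6 ('g'): window [4,6] length 3
  Position 7 ('h'): repeat (last at 5), move window start to 6
  Position 7 ('h'): window [6,7] length 2
  Position 8 ('d'): window [6,8] length 3
Longest substring with no repeats: "gah" with length 3

3


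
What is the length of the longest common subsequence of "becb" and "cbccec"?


LCS of "becb" and "cbccec"
DP table:
           c    b    c    c    e    c
      0    0    0    0    0    0    0
  b   0    0    1    1    1    1    1
  e   0    0    1    1    1    2    2
  c   0    1    1    2    2    2    3
  b   0    1    2    2    2    2    3
LCS length = dp[4][6] = 3

3


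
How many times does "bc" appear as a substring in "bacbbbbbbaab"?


Searching for "bc" in "bacbbbbbbaab"
Scanning each position:
  Position 0: "ba" => no
  Position 1: "ac" => no
  Position 2: "cb" => no
  Position 3: "bb" => no
  Position 4: "bb" => no
  Position 5: "bb" => no
  Position 6: "bb" => no
  Position 7: "bb" => no
  Position 8: "ba" => no
  Position 9: "aa" => no
  Position 10: "ab" => no
Total occurrences: 0

0


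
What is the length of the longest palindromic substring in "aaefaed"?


Input: "aaefaed"
Checking substrings for palindromes:
  [0:2] "aa" (len 2) => palindrome
Longest palindromic substring: "aa" with length 2

2


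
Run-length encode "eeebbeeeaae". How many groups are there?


Input: eeebbeeeaae
Scanning for consecutive runs:
  Group 1: 'e' x 3 (positions 0-2)
  Group 2: 'b' x 2 (positions 3-4)
  Group 3: 'e' x 3 (positions 5-7)
  Group 4: 'a' x 2 (positions 8-9)
  Group 5: 'e' x 1 (positions 10-10)
Total groups: 5

5


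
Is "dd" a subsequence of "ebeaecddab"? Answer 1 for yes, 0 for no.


Check if "dd" is a subsequence of "ebeaecddab"
Greedy scan:
  Position 0 ('e'): no match needed
  Position 1 ('b'): no match needed
  Position 2 ('e'): no match needed
  Position 3 ('a'): no match needed
  Position 4 ('e'): no match needed
  Position 5 ('c'): no match needed
  Position 6 ('d'): matches sub[0] = 'd'
  Position 7 ('d'): matches sub[1] = 'd'
  Position 8 ('a'): no match needed
  Position 9 ('b'): no match needed
All 2 characters matched => is a subsequence

1
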